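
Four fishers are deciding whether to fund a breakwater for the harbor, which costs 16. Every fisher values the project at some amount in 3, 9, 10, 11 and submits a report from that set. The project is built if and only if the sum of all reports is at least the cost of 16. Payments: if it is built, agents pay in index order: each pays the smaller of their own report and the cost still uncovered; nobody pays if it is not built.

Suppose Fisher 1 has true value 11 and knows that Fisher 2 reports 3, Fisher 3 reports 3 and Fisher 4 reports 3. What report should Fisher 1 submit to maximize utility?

9

Report 3: project not built, utility 0.
Report 9: project built, pays 9, utility 11 - 9 = 2.
Report 10: project built, pays 10, utility 11 - 10 = 1.
Report 11: project built, pays 11, utility 11 - 11 = 0.
The best choice is 9 with utility 2.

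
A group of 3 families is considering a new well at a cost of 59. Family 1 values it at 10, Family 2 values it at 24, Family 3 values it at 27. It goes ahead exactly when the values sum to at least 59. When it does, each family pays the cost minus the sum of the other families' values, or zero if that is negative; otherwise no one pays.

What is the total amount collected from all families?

Total value 61 ≥ cost 59, so it is built.
Family 1: others sum to 51; max(0, 59 - 51) = 8.
Family 2: others sum to 37; max(0, 59 - 37) = 22.
Family 3: others sum to 34; max(0, 59 - 34) = 25.
Total collected = 8 + 22 + 25 = 55.

55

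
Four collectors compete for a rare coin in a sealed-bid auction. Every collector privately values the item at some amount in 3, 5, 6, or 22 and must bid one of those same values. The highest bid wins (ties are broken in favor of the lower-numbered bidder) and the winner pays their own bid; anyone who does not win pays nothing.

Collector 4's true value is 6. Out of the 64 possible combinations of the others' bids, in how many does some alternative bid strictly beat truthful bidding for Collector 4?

Others bid (3, 3, 3): truth gives 0; bid 5 gives 1 > 0. Violating.
Others bid (3, 3, 5): truth gives 0; no alternative beats it.
Others bid (3, 3, 6): truth gives 0; no alternative beats it.
(Checking all 64 profiles: 1 has a profitable deviation, 63 do not.)

1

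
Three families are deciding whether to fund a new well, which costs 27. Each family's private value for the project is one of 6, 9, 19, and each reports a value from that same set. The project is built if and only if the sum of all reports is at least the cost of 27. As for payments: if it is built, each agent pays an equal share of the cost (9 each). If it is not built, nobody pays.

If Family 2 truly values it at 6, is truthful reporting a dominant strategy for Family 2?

Check each profile of the others' reports and compare truth against every alternative report.
Others report (9, 9): truth gives 0, best alternative gives -3.
Others report (6, 19): truth gives -3, best alternative gives -3.
Others report (9, 19): truth gives -3, best alternative gives -3.
Others report (19, 6): truth gives -3, best alternative gives -3.
Others report (19, 9): truth gives -3, best alternative gives -3.
Others report (19, 19): truth gives -3, best alternative gives -3.
(Remaining 3 profiles checked similarly; truth is weakly best in each.)
In every case the truthful report is at least as good as any alternative, so it is a dominant strategy.

Yes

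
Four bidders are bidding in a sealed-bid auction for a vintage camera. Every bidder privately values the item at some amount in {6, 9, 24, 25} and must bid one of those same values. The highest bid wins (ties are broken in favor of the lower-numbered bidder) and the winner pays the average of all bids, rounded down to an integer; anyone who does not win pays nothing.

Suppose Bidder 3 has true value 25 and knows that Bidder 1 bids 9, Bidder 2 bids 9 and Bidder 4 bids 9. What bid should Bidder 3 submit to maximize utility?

24

Bid 6: loses, pays 0, utility 0.
Bid 9: loses, pays 0, utility 0.
Bid 24: wins, pays 12, utility 25 - 12 = 13.
Bid 25: wins, pays 13, utility 25 - 13 = 12.
The best choice is 24 with utility 13.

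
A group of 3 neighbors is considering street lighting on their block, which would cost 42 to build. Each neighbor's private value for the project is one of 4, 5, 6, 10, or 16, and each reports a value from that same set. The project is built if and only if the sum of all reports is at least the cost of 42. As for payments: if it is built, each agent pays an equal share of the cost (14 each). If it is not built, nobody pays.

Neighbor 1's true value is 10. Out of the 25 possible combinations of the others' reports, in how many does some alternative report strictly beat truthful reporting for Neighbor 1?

Others report (16, 16): truth gives -4; report 4 gives 0 > -4. Violating.
Others report (4, 4): truth gives 0; no alternative beats it.
Others report (4, 5): truth gives 0; no alternative beats it.
(Checking all 25 profiles: 1 has a profitable deviation, 24 do not.)

1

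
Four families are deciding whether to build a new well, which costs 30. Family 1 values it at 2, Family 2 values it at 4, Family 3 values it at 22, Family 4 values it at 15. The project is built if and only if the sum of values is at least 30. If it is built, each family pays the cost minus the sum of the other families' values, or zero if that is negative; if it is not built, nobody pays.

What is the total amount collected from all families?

Total value 43 ≥ cost 30, so it is built.
Family 1: others sum to 41; max(0, 30 - 41) = 0.
Family 2: others sum to 39; max(0, 30 - 39) = 0.
Family 3: others sum to 21; max(0, 30 - 21) = 9.
Family 4: others sum to 28; max(0, 30 - 28) = 2.
Total collected = 0 + 0 + 9 + 2 = 11.

11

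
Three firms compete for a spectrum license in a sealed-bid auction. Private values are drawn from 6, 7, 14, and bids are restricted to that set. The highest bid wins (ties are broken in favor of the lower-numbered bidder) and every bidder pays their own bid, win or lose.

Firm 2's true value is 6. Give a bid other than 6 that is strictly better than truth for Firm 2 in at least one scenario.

Suppose Firm 1 bids 6 and Firm 3 bids 6.
Bid 6: loses but pays 6, utility -6.
Bid 7: wins, pays 7, utility 6 - 7 = -1.
So bidding 7 beats truth here (-1 > -6).

7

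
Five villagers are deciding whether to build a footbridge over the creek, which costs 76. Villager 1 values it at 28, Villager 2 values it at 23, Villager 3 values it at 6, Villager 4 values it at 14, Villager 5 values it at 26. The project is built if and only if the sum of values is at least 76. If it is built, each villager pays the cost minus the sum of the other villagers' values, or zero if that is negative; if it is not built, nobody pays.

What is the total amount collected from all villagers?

14

Total value 97 ≥ cost 76, so it is built.
Villager 1: others sum to 69; max(0, 76 - 69) = 7.
Villager 2: others sum to 74; max(0, 76 - 74) = 2.
Villager 3: others sum to 91; max(0, 76 - 91) = 0.
Villager 4: others sum to 83; max(0, 76 - 83) = 0.
Villager 5: others sum to 71; max(0, 76 - 71) = 5.
Total collected = 7 + 2 + 0 + 0 + 5 = 14.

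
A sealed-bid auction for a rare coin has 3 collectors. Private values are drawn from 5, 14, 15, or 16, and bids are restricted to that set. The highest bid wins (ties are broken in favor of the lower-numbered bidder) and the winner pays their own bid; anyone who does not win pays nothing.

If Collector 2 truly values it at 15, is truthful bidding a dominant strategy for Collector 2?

No

Consider the case where Collector 1 bids 5 and Collector 3 bids 5.
Truthful bid 15: wins, pays 15, utility 15 - 15 = 0.
Bid 14 instead: wins, pays 14, utility 15 - 14 = 1.
Since 1 > 0, bidding 14 is strictly better here, so truthful bidding is not dominant.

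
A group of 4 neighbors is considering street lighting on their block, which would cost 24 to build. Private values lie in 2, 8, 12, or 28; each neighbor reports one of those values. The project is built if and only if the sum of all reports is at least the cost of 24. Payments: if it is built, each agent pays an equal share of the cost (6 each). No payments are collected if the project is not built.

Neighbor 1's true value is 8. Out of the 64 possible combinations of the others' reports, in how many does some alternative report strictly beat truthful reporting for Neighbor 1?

4

Others report (2, 2, 2): truth gives 0; report 28 gives 2 > 0. Violating.
Others report (2, 2, 8): truth gives 0; report 12 gives 2 > 0. Violating.
Others report (2, 8, 2): truth gives 0; report 12 gives 2 > 0. Violating.
Others report (8, 2, 2): truth gives 0; report 12 gives 2 > 0. Violating.
Others report (2, 2, 12): truth gives 2; no alternative beats it.
Others report (2, 2, 28): truth gives 2; no alternative beats it.
(Checking all 64 profiles: 4 have a profitable deviation, 60 do not.)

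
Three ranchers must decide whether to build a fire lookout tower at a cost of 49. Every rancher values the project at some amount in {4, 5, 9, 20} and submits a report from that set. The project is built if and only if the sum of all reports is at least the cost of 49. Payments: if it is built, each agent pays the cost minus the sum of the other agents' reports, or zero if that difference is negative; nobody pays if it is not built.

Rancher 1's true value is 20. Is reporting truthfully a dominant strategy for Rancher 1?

Check each profile of the others' reports and compare truth against every alternative report.
Others report (20, 20): truth gives 11, best alternative gives 11.
Others report (4, 4): truth gives 0, best alternative gives 0.
Others report (4, 5): truth gives 0, best alternative gives 0.
Others report (4, 9): truth gives 0, best alternative gives 0.
Others report (4, 20): truth gives 0, best alternative gives 0.
Others report (5, 4): truth gives 0, best alternative gives 0.
(Remaining 10 profiles checked similarly; truth is weakly best in each.)
In every case the truthful report is at least as good as any alternative, so it is a dominant strategy.

Yes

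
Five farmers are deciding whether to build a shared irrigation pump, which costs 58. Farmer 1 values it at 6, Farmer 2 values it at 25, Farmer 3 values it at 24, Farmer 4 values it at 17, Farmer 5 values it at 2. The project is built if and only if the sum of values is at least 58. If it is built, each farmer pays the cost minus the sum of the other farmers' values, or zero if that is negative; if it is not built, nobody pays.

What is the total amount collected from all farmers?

Total value 74 ≥ cost 58, so it is built.
Farmer 1: others sum to 68; max(0, 58 - 68) = 0.
Farmer 2: others sum to 49; max(0, 58 - 49) = 9.
Farmer 3: others sum to 50; max(0, 58 - 50) = 8.
Farmer 4: others sum to 57; max(0, 58 - 57) = 1.
Farmer 5: others sum to 72; max(0, 58 - 72) = 0.
Total collected = 0 + 9 + 8 + 1 + 0 = 18.

18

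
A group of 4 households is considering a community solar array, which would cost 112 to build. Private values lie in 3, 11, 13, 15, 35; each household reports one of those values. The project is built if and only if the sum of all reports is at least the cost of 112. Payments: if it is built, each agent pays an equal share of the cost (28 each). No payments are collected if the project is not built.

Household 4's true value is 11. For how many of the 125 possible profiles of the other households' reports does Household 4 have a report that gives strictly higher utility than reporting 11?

Others report (35, 35, 35): truth gives -17; report 3 gives 0 > -17. Violating.
Others report (3, 3, 3): truth gives 0; no alternative beats it.
Others report (3, 3, 11): truth gives 0; no alternative beats it.
(Checking all 125 profiles: 1 has a profitable deviation, 124 do not.)

1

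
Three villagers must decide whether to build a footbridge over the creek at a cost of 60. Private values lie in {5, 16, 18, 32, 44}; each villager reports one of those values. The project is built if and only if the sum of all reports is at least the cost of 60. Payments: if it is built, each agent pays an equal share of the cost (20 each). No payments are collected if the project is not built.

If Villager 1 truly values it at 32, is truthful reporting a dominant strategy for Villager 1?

Consider the case where Villager 2 reports 5 and Villager 3 reports 16.
Truthful report 32: project not built, utility 0.
Report 44 instead: project built, pays 20, utility 32 - 20 = 12.
Since 12 > 0, reporting 44 is strictly better here, so truthful reporting is not dominant.

No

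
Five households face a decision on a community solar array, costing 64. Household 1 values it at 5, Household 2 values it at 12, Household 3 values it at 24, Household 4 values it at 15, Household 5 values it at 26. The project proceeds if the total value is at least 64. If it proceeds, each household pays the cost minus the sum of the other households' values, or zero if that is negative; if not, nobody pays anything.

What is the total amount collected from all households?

14

Total value 82 ≥ cost 64, so it is built.
Household 1: others sum to 77; max(0, 64 - 77) = 0.
Household 2: others sum to 70; max(0, 64 - 70) = 0.
Household 3: others sum to 58; max(0, 64 - 58) = 6.
Household 4: others sum to 67; max(0, 64 - 67) = 0.
Household 5: others sum to 56; max(0, 64 - 56) = 8.
Total collected = 0 + 0 + 6 + 0 + 8 = 14.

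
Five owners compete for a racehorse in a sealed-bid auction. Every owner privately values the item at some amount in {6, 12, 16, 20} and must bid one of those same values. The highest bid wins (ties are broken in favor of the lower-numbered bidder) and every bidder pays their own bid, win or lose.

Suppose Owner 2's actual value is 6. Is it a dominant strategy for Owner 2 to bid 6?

Yes

Check each profile of the others' bids and compare truth against every alternative bid.
Others bid (6, 6, 6, 20): truth gives -6, best alternative gives -12.
Others bid (6, 6, 12, 20): truth gives -6, best alternative gives -12.
Others bid (6, 6, 16, 20): truth gives -6, best alternative gives -12.
Others bid (6, 6, 20, 6): truth gives -6, best alternative gives -12.
Others bid (6, 6, 20, 12): truth gives -6, best alternative gives -12.
Others bid (6, 6, 20, 16): truth gives -6, best alternative gives -12.
(Remaining 250 profiles checked similarly; truth is weakly best in each.)
In every case the truthful bid is at least as good as any alternative, so it is a dominant strategy.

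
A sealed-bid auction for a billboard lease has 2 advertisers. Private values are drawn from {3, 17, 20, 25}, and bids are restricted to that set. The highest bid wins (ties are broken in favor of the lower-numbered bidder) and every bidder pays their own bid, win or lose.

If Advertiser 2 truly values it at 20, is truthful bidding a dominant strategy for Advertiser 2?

No

Consider the case where Advertiser 1 bids 3.
Truthful bid 20: wins, pays 20, utility 20 - 20 = 0.
Bid 17 instead: wins, pays 17, utility 20 - 17 = 3.
Since 3 > 0, bidding 17 is strictly better here, so truthful bidding is not dominant.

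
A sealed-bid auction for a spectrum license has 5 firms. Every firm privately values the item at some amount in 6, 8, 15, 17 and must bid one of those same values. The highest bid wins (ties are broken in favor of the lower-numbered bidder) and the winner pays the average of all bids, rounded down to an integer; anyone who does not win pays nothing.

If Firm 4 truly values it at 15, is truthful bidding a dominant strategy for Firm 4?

No

Consider the case where Firm 1 bids 6, Firm 2 bids 6, Firm 3 bids 6 and Firm 5 bids 6.
Truthful bid 15: wins, pays 7, utility 15 - 7 = 8.
Bid 8 instead: wins, pays 6, utility 15 - 6 = 9.
Since 9 > 8, bidding 8 is strictly better here, so truthful bidding is not dominant.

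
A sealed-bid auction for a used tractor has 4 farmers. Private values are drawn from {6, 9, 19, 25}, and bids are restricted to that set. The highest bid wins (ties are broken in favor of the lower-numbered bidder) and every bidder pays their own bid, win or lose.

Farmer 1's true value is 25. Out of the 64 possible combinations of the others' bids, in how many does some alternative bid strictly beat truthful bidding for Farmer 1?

27

Others bid (6, 6, 6): truth gives 0; bid 6 gives 19 > 0. Violating.
Others bid (6, 6, 9): truth gives 0; bid 9 gives 16 > 0. Violating.
Others bid (6, 6, 19): truth gives 0; bid 19 gives 6 > 0. Violating.
Others bid (6, 9, 6): truth gives 0; bid 9 gives 16 > 0. Violating.
Others bid (6, 6, 25): truth gives 0; no alternative beats it.
Others bid (6, 9, 25): truth gives 0; no alternative beats it.
(Checking all 64 profiles: 27 have a profitable deviation, 37 do not.)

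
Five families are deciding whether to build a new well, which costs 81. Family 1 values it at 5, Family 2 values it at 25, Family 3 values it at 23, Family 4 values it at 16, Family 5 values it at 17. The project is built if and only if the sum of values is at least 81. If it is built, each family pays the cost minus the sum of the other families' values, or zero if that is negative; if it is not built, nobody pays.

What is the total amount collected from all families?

Total value 86 ≥ cost 81, so it is built.
Family 1: others sum to 81; max(0, 81 - 81) = 0.
Family 2: others sum to 61; max(0, 81 - 61) = 20.
Family 3: others sum to 63; max(0, 81 - 63) = 18.
Family 4: others sum to 70; max(0, 81 - 70) = 11.
Family 5: others sum to 69; max(0, 81 - 69) = 12.
Total collected = 0 + 20 + 18 + 11 + 12 = 61.

61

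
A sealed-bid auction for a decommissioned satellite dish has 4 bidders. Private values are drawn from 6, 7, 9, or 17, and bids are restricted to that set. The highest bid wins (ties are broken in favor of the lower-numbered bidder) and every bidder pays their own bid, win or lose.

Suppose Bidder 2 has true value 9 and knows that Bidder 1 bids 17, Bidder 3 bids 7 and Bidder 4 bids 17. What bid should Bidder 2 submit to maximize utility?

Bid 6: loses but pays 6, utility -6.
Bid 7: loses but pays 7, utility -7.
Bid 9: loses but pays 9, utility -9.
Bid 17: loses but pays 17, utility -17.
The best choice is 6 with utility -6.

6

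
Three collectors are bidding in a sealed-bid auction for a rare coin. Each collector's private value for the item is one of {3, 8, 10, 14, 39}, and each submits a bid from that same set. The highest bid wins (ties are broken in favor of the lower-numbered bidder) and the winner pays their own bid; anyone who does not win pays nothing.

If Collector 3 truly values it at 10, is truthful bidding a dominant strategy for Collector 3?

Consider the case where Collector 1 bids 3 and Collector 2 bids 3.
Truthful bid 10: wins, pays 10, utility 10 - 10 = 0.
Bid 8 instead: wins, pays 8, utility 10 - 8 = 2.
Since 2 > 0, bidding 8 is strictly better here, so truthful bidding is not dominant.

No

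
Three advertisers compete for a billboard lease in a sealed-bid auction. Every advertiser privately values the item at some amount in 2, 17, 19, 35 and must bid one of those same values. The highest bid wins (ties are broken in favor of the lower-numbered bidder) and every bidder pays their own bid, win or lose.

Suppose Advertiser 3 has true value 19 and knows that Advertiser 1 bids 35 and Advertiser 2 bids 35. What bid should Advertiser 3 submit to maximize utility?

Bid 2: loses but pays 2, utility -2.
Bid 17: loses but pays 17, utility -17.
Bid 19: loses but pays 19, utility -19.
Bid 35: loses but pays 35, utility -35.
The best choice is 2 with utility -2.

2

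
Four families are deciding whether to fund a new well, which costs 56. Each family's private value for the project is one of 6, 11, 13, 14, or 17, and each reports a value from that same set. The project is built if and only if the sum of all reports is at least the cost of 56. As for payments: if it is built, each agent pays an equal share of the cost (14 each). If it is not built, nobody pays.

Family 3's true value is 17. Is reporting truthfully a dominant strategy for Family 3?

Check each profile of the others' reports and compare truth against every alternative report.
Others report (6, 17, 17): truth gives 3, best alternative gives 0.
Others report (11, 11, 17): truth gives 3, best alternative gives 0.
Others report (11, 13, 17): truth gives 3, best alternative gives 0.
Others report (11, 14, 14): truth gives 3, best alternative gives 0.
Others report (11, 17, 11): truth gives 3, best alternative gives 0.
Others report (11, 17, 13): truth gives 3, best alternative gives 0.
(Remaining 119 profiles checked similarly; truth is weakly best in each.)
In every case the truthful report is at least as good as any alternative, so it is a dominant strategy.

Yes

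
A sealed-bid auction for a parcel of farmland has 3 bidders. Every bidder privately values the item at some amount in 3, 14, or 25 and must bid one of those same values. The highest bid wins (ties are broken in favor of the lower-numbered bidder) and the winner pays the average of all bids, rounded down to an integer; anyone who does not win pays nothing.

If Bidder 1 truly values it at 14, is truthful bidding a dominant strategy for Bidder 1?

No

Consider the case where Bidder 2 bids 3 and Bidder 3 bids 3.
Truthful bid 14: wins, pays 6, utility 14 - 6 = 8.
Bid 3 instead: wins, pays 3, utility 14 - 3 = 11.
Since 11 > 8, bidding 3 is strictly better here, so truthful bidding is not dominant.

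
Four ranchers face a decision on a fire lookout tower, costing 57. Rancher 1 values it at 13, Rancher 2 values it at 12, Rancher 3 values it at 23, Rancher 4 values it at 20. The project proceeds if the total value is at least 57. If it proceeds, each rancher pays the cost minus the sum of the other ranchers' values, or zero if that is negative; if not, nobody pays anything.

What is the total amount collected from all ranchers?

24

Total value 68 ≥ cost 57, so it is built.
Rancher 1: others sum to 55; max(0, 57 - 55) = 2.
Rancher 2: others sum to 56; max(0, 57 - 56) = 1.
Rancher 3: others sum to 45; max(0, 57 - 45) = 12.
Rancher 4: others sum to 48; max(0, 57 - 48) = 9.
Total collected = 2 + 1 + 12 + 9 = 24.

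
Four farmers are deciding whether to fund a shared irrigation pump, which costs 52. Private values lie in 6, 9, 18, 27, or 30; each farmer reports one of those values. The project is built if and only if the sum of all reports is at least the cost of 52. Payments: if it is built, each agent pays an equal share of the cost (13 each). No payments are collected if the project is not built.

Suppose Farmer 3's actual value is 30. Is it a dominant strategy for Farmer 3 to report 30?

Yes

Check each profile of the others' reports and compare truth against every alternative report.
Others report (6, 9, 9): truth gives 17, best alternative gives 0.
Others report (9, 6, 9): truth gives 17, best alternative gives 0.
Others report (9, 9, 6): truth gives 17, best alternative gives 0.
Others report (6, 6, 18): truth gives 17, best alternative gives 17.
Others report (6, 6, 27): truth gives 17, best alternative gives 17.
Others report (6, 6, 30): truth gives 17, best alternative gives 17.
(Remaining 119 profiles checked similarly; truth is weakly best in each.)
In every case the truthful report is at least as good as any alternative, so it is a dominant strategy.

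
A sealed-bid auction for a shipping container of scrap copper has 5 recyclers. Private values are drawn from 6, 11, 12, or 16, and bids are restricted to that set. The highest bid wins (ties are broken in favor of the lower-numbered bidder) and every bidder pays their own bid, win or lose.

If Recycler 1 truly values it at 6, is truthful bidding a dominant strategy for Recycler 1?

Consider the case where Recycler 2 bids 6, Recycler 3 bids 6, Recycler 4 bids 6 and Recycler 5 bids 11.
Truthful bid 6: loses but pays 6, utility -6.
Bid 11 instead: wins, pays 11, utility 6 - 11 = -5.
Since -5 > -6, bidding 11 is strictly better here, so truthful bidding is not dominant.

No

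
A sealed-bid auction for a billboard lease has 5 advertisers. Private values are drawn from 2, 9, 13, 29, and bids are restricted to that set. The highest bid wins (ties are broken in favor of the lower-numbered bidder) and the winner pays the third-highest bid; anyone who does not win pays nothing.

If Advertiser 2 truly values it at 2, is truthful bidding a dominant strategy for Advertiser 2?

Yes

Check each profile of the others' bids and compare truth against every alternative bid.
Others bid (2, 2, 9, 9): truth gives 0, best alternative gives -7.
Others bid (2, 9, 2, 9): truth gives 0, best alternative gives -7.
Others bid (2, 9, 9, 2): truth gives 0, best alternative gives -7.
Others bid (2, 9, 9, 9): truth gives 0, best alternative gives -7.
Others bid (2, 2, 2, 2): truth gives 0, best alternative gives 0.
Others bid (2, 2, 2, 9): truth gives 0, best alternative gives 0.
(Remaining 250 profiles checked similarly; truth is weakly best in each.)
In every case the truthful bid is at least as good as any alternative, so it is a dominant strategy.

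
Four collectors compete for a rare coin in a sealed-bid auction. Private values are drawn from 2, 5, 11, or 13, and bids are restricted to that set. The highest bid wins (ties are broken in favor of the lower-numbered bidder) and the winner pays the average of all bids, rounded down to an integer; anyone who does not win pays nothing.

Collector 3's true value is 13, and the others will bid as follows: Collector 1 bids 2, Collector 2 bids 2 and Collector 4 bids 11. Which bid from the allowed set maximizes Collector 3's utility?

11

Bid 2: loses, pays 0, utility 0.
Bid 5: loses, pays 0, utility 0.
Bid 11: wins, pays 6, utility 13 - 6 = 7.
Bid 13: wins, pays 7, utility 13 - 7 = 6.
The best choice is 11 with utility 7.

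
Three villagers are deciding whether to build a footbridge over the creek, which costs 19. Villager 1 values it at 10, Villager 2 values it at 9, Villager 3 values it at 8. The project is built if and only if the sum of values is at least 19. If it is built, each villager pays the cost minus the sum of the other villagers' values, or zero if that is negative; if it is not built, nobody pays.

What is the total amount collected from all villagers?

3

Total value 27 ≥ cost 19, so it is built.
Villager 1: others sum to 17; max(0, 19 - 17) = 2.
Villager 2: others sum to 18; max(0, 19 - 18) = 1.
Villager 3: others sum to 19; max(0, 19 - 19) = 0.
Total collected = 2 + 1 + 0 = 3.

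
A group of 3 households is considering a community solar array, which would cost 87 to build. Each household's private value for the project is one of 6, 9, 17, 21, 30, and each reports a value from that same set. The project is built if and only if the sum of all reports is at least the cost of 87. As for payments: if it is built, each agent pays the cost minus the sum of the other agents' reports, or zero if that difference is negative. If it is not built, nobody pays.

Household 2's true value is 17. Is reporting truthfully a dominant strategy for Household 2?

Check each profile of the others' reports and compare truth against every alternative report.
Others report (6, 6): truth gives 0, best alternative gives 0.
Others report (6, 9): truth gives 0, best alternative gives 0.
Others report (6, 17): truth gives 0, best alternative gives 0.
Others report (6, 21): truth gives 0, best alternative gives 0.
Others report (6, 30): truth gives 0, best alternative gives 0.
Others report (9, 6): truth gives 0, best alternative gives 0.
(Remaining 19 profiles checked similarly; truth is weakly best in each.)
In every case the truthful report is at least as good as any alternative, so it is a dominant strategy.

Yes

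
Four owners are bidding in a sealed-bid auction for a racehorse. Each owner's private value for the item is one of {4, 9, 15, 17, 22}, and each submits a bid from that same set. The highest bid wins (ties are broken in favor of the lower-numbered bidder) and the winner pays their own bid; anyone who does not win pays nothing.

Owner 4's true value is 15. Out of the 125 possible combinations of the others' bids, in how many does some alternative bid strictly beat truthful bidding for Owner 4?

1

Others bid (4, 4, 4): truth gives 0; bid 9 gives 6 > 0. Violating.
Others bid (4, 4, 9): truth gives 0; no alternative beats it.
Others bid (4, 4, 15): truth gives 0; no alternative beats it.
(Checking all 125 profiles: 1 has a profitable deviation, 124 do not.)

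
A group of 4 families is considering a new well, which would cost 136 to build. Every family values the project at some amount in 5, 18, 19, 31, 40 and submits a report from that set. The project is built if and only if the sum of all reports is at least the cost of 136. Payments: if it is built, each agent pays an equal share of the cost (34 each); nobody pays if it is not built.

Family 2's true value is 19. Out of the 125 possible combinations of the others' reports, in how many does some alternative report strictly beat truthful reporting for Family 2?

1

Others report (40, 40, 40): truth gives -15; report 5 gives 0 > -15. Violating.
Others report (5, 5, 5): truth gives 0; no alternative beats it.
Others report (5, 5, 18): truth gives 0; no alternative beats it.
(Checking all 125 profiles: 1 has a profitable deviation, 124 do not.)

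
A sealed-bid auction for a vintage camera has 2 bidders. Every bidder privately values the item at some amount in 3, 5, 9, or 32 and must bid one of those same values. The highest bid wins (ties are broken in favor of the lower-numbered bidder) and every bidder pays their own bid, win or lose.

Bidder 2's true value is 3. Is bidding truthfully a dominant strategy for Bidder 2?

No

Consider the case where Bidder 1 bids 3.
Truthful bid 3: loses but pays 3, utility -3.
Bid 5 instead: wins, pays 5, utility 3 - 5 = -2.
Since -2 > -3, bidding 5 is strictly better here, so truthful bidding is not dominant.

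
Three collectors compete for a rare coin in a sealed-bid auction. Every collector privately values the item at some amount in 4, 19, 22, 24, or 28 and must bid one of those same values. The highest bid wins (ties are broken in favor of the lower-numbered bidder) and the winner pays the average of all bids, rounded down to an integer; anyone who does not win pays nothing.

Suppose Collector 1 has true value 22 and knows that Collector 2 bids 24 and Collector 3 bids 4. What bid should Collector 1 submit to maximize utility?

24

Bid 4: loses, pays 0, utility 0.
Bid 19: loses, pays 0, utility 0.
Bid 22: loses, pays 0, utility 0.
Bid 24: wins, pays 17, utility 22 - 17 = 5.
Bid 28: wins, pays 18, utility 22 - 18 = 4.
The best choice is 24 with utility 5.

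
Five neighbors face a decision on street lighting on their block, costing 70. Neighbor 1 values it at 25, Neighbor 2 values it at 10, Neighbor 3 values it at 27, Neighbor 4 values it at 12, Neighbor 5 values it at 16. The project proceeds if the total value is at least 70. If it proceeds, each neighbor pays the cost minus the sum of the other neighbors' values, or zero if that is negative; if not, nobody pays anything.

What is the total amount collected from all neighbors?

Total value 90 ≥ cost 70, so it is built.
Neighbor 1: others sum to 65; max(0, 70 - 65) = 5.
Neighbor 2: others sum to 80; max(0, 70 - 80) = 0.
Neighbor 3: others sum to 63; max(0, 70 - 63) = 7.
Neighbor 4: others sum to 78; max(0, 70 - 78) = 0.
Neighbor 5: others sum to 74; max(0, 70 - 74) = 0.
Total collected = 5 + 0 + 7 + 0 + 0 = 12.

12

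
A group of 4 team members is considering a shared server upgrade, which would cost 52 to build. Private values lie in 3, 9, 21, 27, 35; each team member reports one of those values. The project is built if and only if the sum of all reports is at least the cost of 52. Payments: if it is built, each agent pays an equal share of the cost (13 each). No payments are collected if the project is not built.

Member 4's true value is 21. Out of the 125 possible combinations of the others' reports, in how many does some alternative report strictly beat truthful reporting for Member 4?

7

Others report (3, 3, 21): truth gives 0; report 27 gives 8 > 0. Violating.
Others report (3, 9, 9): truth gives 0; report 35 gives 8 > 0. Violating.
Others report (3, 21, 3): truth gives 0; report 27 gives 8 > 0. Violating.
Others report (9, 3, 9): truth gives 0; report 35 gives 8 > 0. Violating.
Others report (3, 3, 3): truth gives 0; no alternative beats it.
Others report (3, 3, 9): truth gives 0; no alternative beats it.
(Checking all 125 profiles: 7 have a profitable deviation, 118 do not.)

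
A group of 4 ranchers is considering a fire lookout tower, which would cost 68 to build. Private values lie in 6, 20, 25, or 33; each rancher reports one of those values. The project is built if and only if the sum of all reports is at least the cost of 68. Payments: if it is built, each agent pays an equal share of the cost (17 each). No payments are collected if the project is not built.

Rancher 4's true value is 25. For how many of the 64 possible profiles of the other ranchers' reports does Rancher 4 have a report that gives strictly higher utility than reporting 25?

Others report (6, 6, 25): truth gives 0; report 33 gives 8 > 0. Violating.
Others report (6, 25, 6): truth gives 0; report 33 gives 8 > 0. Violating.
Others report (25, 6, 6): truth gives 0; report 33 gives 8 > 0. Violating.
Others report (6, 6, 6): truth gives 0; no alternative beats it.
Others report (6, 6, 20): truth gives 0; no alternative beats it.
(Checking all 64 profiles: 3 have a profitable deviation, 61 do not.)

3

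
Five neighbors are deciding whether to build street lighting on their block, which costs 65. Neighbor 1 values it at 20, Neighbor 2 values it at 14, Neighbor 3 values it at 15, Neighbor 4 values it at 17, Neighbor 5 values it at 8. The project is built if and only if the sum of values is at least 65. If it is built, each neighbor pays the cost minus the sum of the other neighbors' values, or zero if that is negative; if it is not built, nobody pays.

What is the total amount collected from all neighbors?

30

Total value 74 ≥ cost 65, so it is built.
Neighbor 1: others sum to 54; max(0, 65 - 54) = 11.
Neighbor 2: others sum to 60; max(0, 65 - 60) = 5.
Neighbor 3: others sum to 59; max(0, 65 - 59) = 6.
Neighbor 4: others sum to 57; max(0, 65 - 57) = 8.
Neighbor 5: others sum to 66; max(0, 65 - 66) = 0.
Total collected = 11 + 5 + 6 + 8 + 0 = 30.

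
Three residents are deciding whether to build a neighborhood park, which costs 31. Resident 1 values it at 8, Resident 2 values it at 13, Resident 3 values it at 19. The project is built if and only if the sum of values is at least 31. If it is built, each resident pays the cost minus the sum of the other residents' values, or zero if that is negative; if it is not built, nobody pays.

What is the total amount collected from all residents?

14

Total value 40 ≥ cost 31, so it is built.
Resident 1: others sum to 32; max(0, 31 - 32) = 0.
Resident 2: others sum to 27; max(0, 31 - 27) = 4.
Resident 3: others sum to 21; max(0, 31 - 21) = 10.
Total collected = 0 + 4 + 10 = 14.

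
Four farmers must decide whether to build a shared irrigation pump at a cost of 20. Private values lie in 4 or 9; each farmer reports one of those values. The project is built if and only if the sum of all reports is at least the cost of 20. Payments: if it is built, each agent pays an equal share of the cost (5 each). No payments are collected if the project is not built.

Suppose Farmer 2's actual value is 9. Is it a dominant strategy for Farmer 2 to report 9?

Yes

Check each profile of the others' reports and compare truth against every alternative report.
Others report (4, 4, 4): truth gives 4, best alternative gives 0.
Others report (4, 4, 9): truth gives 4, best alternative gives 4.
Others report (4, 9, 4): truth gives 4, best alternative gives 4.
Others report (4, 9, 9): truth gives 4, best alternative gives 4.
Others report (9, 4, 4): truth gives 4, best alternative gives 4.
Others report (9, 4, 9): truth gives 4, best alternative gives 4.
(Remaining 2 profiles checked similarly; truth is weakly best in each.)
In every case the truthful report is at least as good as any alternative, so it is a dominant strategy.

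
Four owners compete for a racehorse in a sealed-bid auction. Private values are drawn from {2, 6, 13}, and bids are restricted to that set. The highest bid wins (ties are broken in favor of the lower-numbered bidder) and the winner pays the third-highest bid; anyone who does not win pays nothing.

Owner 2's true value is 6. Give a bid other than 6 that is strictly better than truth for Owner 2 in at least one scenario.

Suppose Owner 1 bids 2, Owner 3 bids 2 and Owner 4 bids 13.
Bid 6: loses, pays 0, utility 0.
Bid 13: wins, pays 2, utility 6 - 2 = 4.
So bidding 13 beats truth here (4 > 0).

13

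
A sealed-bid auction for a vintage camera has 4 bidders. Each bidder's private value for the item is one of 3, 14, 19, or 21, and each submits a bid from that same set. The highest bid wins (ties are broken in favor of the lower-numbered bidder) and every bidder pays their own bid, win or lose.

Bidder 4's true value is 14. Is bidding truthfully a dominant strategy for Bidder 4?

Consider the case where Bidder 1 bids 3, Bidder 2 bids 3 and Bidder 3 bids 14.
Truthful bid 14: loses but pays 14, utility -14.
Bid 3 instead: loses but pays 3, utility -3.
Since -3 > -14, bidding 3 is strictly better here, so truthful bidding is not dominant.

No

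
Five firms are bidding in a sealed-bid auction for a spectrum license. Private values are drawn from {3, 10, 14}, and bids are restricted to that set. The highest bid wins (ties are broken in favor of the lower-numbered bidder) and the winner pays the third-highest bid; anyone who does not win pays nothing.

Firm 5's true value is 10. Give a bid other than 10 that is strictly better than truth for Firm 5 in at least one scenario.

14

Suppose Firm 1 bids 3, Firm 2 bids 3, Firm 3 bids 3 and Firm 4 bids 10.
Bid 10: loses, pays 0, utility 0.
Bid 14: wins, pays 3, utility 10 - 3 = 7.
So bidding 14 beats truth here (7 > 0).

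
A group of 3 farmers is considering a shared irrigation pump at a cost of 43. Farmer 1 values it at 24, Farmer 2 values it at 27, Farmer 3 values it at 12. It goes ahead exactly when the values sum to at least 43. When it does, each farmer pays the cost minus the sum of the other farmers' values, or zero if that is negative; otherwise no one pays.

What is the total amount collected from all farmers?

Total value 63 ≥ cost 43, so it is built.
Farmer 1: others sum to 39; max(0, 43 - 39) = 4.
Farmer 2: others sum to 36; max(0, 43 - 36) = 7.
Farmer 3: others sum to 51; max(0, 43 - 51) = 0.
Total collected = 4 + 7 + 0 = 11.

11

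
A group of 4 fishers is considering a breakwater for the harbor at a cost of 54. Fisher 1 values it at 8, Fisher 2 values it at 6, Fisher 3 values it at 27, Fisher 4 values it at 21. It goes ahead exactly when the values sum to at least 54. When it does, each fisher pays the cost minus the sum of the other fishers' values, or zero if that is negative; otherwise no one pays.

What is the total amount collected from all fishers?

32

Total value 62 ≥ cost 54, so it is built.
Fisher 1: others sum to 54; max(0, 54 - 54) = 0.
Fisher 2: others sum to 56; max(0, 54 - 56) = 0.
Fisher 3: others sum to 35; max(0, 54 - 35) = 19.
Fisher 4: others sum to 41; max(0, 54 - 41) = 13.
Total collected = 0 + 0 + 19 + 13 = 32.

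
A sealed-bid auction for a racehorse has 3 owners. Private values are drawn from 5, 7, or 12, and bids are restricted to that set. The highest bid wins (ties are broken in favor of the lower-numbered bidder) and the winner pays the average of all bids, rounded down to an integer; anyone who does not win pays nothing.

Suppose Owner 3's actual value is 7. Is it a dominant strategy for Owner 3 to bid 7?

Check each profile of the others' bids and compare truth against every alternative bid.
Others bid (5, 5): truth gives 2, best alternative gives 0.
Others bid (5, 7): truth gives 0, best alternative gives 0.
Others bid (5, 12): truth gives 0, best alternative gives 0.
Others bid (7, 5): truth gives 0, best alternative gives 0.
Others bid (7, 7): truth gives 0, best alternative gives 0.
Others bid (7, 12): truth gives 0, best alternative gives 0.
(Remaining 3 profiles checked similarly; truth is weakly best in each.)
In every case the truthful bid is at least as good as any alternative, so it is a dominant strategy.

Yes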